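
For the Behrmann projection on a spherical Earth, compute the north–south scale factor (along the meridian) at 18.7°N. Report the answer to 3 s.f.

1.09

Behrmann is a cylindrical equal-area projection with standard parallels at ±30°. A cylindrical equal-area projection with standard parallel φ₀ has meridian scale h = cos φ / cos φ₀ and parallel scale k = cos φ₀ / cos φ (so areas are preserved, h·k = 1).
h = cos 18.7° / cos 30° = 0.9472/0.8660 = 1.094.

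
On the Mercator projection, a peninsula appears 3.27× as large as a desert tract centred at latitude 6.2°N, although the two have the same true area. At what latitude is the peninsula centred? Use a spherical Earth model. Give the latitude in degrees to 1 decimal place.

Mercator areal scale is sec²φ, so apparent-area ratio = sec²φ₁ / sec²φ₂ = cos²φ₂ / cos²φ₁.
cos²φ₂ / cos²φ₁ = 3.27  ⇒  cos φ₁ = cos 6.2° / √3.27 = 0.9942/1.808 = 0.5498.
φ₁ = arccos(0.5498) ≈ 56.6°.

56.6°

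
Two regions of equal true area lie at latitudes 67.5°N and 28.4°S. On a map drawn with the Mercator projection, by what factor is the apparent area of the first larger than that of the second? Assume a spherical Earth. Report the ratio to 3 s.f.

Mercator areal scale is sec²φ.
At 67.5°: sec²(67.5°) = 1/0.3827² = 6.828.
At 28.4°: sec²(28.4°) = 1/0.8796² = 1.292.
Ratio = 6.828/1.292 = cos²(28.4°)/cos²(67.5°) ≈ 5.28.

5.28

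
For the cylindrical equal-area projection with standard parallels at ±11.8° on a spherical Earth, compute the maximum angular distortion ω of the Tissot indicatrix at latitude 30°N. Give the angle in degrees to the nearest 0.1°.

A cylindrical equal-area projection with standard parallel φ₀ has meridian scale h = cos φ / cos φ₀ and parallel scale k = cos φ₀ / cos φ (so areas are preserved, h·k = 1).
At 30°: h = 0.8847, k = 1.130; principal scales a = 1.130, b = 0.8847.
sin(ω/2) = (a − b)/(a + b) = 0.2456/2.015 = 0.1219, so ω = 2 arcsin(0.1219) ≈ 14.0°.

14.0°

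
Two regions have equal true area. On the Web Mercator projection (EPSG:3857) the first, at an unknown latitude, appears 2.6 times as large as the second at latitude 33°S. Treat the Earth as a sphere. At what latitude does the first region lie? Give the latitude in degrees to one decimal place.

Mercator areal scale is sec²φ, so apparent-area ratio = sec²φ₁ / sec²φ₂ = cos²φ₂ / cos²φ₁.
cos²φ₂ / cos²φ₁ = 2.6  ⇒  cos φ₁ = cos 33° / √2.6 = 0.8387/1.612 = 0.5201.
φ₁ = arccos(0.5201) ≈ 58.7°.

58.7°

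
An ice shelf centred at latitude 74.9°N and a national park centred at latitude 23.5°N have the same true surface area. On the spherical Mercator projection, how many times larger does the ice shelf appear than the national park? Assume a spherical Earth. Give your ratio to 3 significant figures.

Mercator is conformal with k = sec φ, so areal scale = k² = sec²φ.
At 74.9°: sec²(74.9°) = 1/0.2605² = 14.74.
At 23.5°: sec²(23.5°) = 1/0.9171² = 1.189.
Ratio = 14.74/1.189 = cos²(23.5°)/cos²(74.9°) ≈ 12.4.

12.4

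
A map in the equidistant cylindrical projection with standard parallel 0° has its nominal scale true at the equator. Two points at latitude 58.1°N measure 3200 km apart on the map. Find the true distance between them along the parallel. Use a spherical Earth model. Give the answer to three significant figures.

1690 km

In the plate carrée (x = Rλ, y = Rφ), meridians are true-scale (h = 1) and parallels are stretched by k = sec φ.
Along the parallel at 58.1°, map distances are exaggerated by k = sec 58.1° = 1.892.
True distance = 3200 / 1.892 = 3200 × cos 58.1° ≈ 1690 km.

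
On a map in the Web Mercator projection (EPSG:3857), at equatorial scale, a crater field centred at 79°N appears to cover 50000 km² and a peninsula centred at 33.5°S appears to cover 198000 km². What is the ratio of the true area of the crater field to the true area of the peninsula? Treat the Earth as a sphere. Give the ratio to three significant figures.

On Mercator the areal scale is sec²φ, so true area = apparent × cos²φ.
True area of crater field: 50000 × cos²(79°) = 50000 × 0.03641 = 1820 km².
True area of peninsula: 198000 × cos²(33.5°) = 198000 × 0.6954 = 137700 km².
Ratio = 1820 / 137700 ≈ 0.0132.

0.0132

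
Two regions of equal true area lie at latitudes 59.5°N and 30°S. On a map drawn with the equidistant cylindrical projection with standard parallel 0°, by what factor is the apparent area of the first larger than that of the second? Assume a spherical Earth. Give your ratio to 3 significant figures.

1.71

Plate carrée maps x = Rλ, y = Rφ. The meridian scale is h = 1 and the parallel scale is k = 1/cos φ = sec φ.
Areal scale at 59.5°: h·k = 1.000 × 1.970 = 1.970.
Areal scale at 30°: h·k = 1.000 × 1.155 = 1.155.
Ratio = 1.970/1.155 ≈ 1.71.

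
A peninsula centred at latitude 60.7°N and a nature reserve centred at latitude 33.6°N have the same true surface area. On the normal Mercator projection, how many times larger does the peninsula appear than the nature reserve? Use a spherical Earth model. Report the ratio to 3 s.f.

Mercator areal scale is sec²φ.
At 60.7°: sec²(60.7°) = 1/0.4894² = 4.175.
At 33.6°: sec²(33.6°) = 1/0.8329² = 1.441.
Ratio = 4.175/1.441 = cos²(33.6°)/cos²(60.7°) ≈ 2.90.

2.90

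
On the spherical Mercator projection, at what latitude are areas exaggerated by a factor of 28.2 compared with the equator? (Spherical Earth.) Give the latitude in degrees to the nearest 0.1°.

79.1°

Mercator areal scale is sec²φ.
sec²φ = 28.2  ⇒  cos²φ = 0.03546  ⇒  cos φ = 0.1883.
φ = arccos(0.1883) ≈ 79.1°.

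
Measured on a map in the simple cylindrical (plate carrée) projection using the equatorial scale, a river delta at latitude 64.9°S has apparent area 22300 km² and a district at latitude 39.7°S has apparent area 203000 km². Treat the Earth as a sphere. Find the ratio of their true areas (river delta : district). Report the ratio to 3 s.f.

On the plate carrée, areal scale = h·k = 1 × sec φ, so true area = apparent × cos φ.
True area of river delta: 22300 × cos(64.9°) = 22300 × 0.4242 = 9460 km².
True area of district: 203000 × cos(39.7°) = 203000 × 0.7694 = 156200 km².
Ratio = 9460 / 156200 ≈ 0.0606.

0.0606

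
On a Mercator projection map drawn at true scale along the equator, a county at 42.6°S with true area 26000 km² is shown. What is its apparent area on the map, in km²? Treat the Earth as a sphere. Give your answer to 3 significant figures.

48000 km²

Mercator is conformal, so the point scale is isotropic: h = k = sec φ = 1/cos φ.
Areal scale = k² = sec²φ = 1/cos²(42.6°) = 1/0.7361² = 1.846.
Apparent area = 26000 × 1.846 ≈ 48000 km².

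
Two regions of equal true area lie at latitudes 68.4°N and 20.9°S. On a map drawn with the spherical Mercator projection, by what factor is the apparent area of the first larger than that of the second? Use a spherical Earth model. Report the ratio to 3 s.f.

Mercator areal scale is sec²φ.
At 68.4°: sec²(68.4°) = 1/0.3681² = 7.379.
At 20.9°: sec²(20.9°) = 1/0.9342² = 1.146.
Ratio = 7.379/1.146 = cos²(20.9°)/cos²(68.4°) ≈ 6.44.

6.44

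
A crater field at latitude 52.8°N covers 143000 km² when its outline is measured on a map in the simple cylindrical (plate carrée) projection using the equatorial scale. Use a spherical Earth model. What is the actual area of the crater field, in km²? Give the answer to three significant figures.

In the plate carrée (x = Rλ, y = Rφ), meridians are true-scale (h = 1) and parallels are stretched by k = sec φ.
Areal scale = h·k = 1 × sec φ; at 52.8°, h = 1.000, k = 1.654, so h·k = 1.654.
True area = apparent / (areal scale) = 143000 / 1.654 ≈ 86500 km².

86500 km²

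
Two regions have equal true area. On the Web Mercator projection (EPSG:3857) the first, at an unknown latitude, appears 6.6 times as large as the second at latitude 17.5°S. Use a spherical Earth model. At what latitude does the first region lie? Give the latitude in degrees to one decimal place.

On Mercator, (apparent₁)/(apparent₂) = sec²φ₁ / sec²φ₂ when true areas are equal.
cos²φ₂ / cos²φ₁ = 6.6  ⇒  cos φ₁ = cos 17.5° / √6.6 = 0.9537/2.569 = 0.3712.
φ₁ = arccos(0.3712) ≈ 68.2°.

68.2°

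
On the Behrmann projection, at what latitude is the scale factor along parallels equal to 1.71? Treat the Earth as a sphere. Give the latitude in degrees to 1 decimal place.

Behrmann is a cylindrical equal-area projection with standard parallels at ±30°. Cylindrical equal-area (φ₀ = 30°): h = cos φ / cos 30° along meridians, k = cos 30° / cos φ along parallels; h·k = 1.
k = cos φ₀ / cos φ = 1.71  ⇒  cos φ = cos 30° / 1.71 = 0.5064.
φ = arccos(0.5064) ≈ 59.6°.

59.6°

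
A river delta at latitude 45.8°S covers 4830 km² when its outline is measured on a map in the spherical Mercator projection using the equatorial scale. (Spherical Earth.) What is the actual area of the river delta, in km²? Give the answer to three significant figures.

2350 km²

Mercator is conformal, so the point scale is isotropic: h = k = sec φ = 1/cos φ.
Areal scale = k² = sec²φ = 1/cos²(45.8°) = 1/0.6972² = 2.057.
True area = apparent / (areal scale) = 4830 / 2.057 ≈ 2350 km².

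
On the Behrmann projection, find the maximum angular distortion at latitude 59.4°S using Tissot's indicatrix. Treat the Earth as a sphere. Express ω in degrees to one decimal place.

58.2°

Behrmann is a cylindrical equal-area projection with standard parallels at ±30°. Cylindrical equal-area (φ₀ = 30°): h = cos φ / cos 30° along meridians, k = cos 30° / cos φ along parallels; h·k = 1.
At 59.4°: h = 0.5878, k = 1.701; principal scales a = 1.701, b = 0.5878.
sin(ω/2) = (a − b)/(a + b) = 1.113/2.289 = 0.4864, so ω = 2 arcsin(0.4864) ≈ 58.2°.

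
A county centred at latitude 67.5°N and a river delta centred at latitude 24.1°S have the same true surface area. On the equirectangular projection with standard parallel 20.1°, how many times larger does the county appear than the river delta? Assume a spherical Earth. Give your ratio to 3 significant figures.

2.39

In the equirectangular projection with standard parallel φ₀ = 20.1° (x = Rλ cos φ₀, y = Rφ), meridians are true-scale (h = 1) and the parallel scale is k = cos φ₀ / cos φ.
Areal scale at 67.5°: h·k = 1.000 × 2.454 = 2.454.
Areal scale at 24.1°: h·k = 1.000 × 1.029 = 1.029.
Ratio = 2.454/1.029 ≈ 2.39.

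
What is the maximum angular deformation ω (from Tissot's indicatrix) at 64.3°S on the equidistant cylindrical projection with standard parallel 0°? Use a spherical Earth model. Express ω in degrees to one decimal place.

46.5°

For the equirectangular projection with φ₀ = 0 (plate carrée), h = 1 along meridians and k = sec φ along parallels.
At 64.3°: h = 1.000, k = 2.306; principal scales a = 2.306, b = 1.000.
sin(ω/2) = (a − b)/(a + b) = 1.306/3.306 = 0.3950, so ω = 2 arcsin(0.3950) ≈ 46.5°.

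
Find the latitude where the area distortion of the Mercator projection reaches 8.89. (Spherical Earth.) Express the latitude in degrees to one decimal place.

Mercator areal scale is sec²φ.
sec²φ = 8.89  ⇒  cos²φ = 0.1125  ⇒  cos φ = 0.3354.
φ = arccos(0.3354) ≈ 70.4°.

70.4°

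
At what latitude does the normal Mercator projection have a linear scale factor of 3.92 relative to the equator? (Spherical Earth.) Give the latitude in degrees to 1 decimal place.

75.2°

Mercator scale is k = sec φ = 1/cos φ.
1/cos φ = 3.92  ⇒  cos φ = 0.2551  ⇒  φ = arccos(0.2551) ≈ 75.2°.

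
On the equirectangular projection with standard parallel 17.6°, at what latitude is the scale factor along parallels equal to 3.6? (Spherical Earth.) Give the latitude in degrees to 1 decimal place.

74.6°

In the equirectangular projection with standard parallel φ₀ = 17.6° (x = Rλ cos φ₀, y = Rφ), meridians are true-scale (h = 1) and the parallel scale is k = cos φ₀ / cos φ.
k = cos φ₀ / cos φ = 3.6  ⇒  cos φ = cos 17.6° / 3.6 = 0.2648.
φ = arccos(0.2648) ≈ 74.6°.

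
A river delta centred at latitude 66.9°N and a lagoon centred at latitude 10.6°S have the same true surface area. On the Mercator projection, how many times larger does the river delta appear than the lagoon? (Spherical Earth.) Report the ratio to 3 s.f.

Mercator is conformal with k = sec φ, so areal scale = k² = sec²φ.
At 66.9°: sec²(66.9°) = 1/0.3923² = 6.497.
At 10.6°: sec²(10.6°) = 1/0.9829² = 1.035.
Ratio = 6.497/1.035 = cos²(10.6°)/cos²(66.9°) ≈ 6.28.

6.28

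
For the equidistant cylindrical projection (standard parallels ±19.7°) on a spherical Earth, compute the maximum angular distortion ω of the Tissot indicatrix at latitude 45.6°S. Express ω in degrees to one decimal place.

16.9°

With standard parallel φ₀ = 19.7°, the equirectangular projection gives x = Rλ cos φ₀, y = Rφ, so h = 1 and k = cos 19.7° / cos φ.
At 45.6°: h = 1.000, k = 1.346; principal scales a = 1.346, b = 1.000.
sin(ω/2) = (a − b)/(a + b) = 0.3456/2.346 = 0.1473, so ω = 2 arcsin(0.1473) ≈ 16.9°.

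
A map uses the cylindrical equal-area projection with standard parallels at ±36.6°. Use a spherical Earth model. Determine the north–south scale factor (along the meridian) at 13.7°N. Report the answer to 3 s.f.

For cylindrical equal-area with standard parallel φ₀, h = cos φ / cos φ₀ and k = cos φ₀ / cos φ, so h·k = 1.
h = cos 13.7° / cos 36.6° = 0.9715/0.8028 = 1.210.

1.21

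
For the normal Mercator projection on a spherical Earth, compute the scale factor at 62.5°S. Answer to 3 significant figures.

2.17

Mercator is conformal, so the point scale is isotropic: h = k = sec φ = 1/cos φ.
k = 1/cos 62.5° = 1/0.4617 = 2.166.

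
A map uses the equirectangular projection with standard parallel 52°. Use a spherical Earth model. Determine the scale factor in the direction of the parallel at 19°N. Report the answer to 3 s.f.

The equidistant cylindrical projection with φ₀ = 52° has h = 1 (meridians true) and k = cos φ₀ / cos φ along parallels.
k = cos 52° / cos 19° = 0.6157/0.9455 = 0.6511.

0.651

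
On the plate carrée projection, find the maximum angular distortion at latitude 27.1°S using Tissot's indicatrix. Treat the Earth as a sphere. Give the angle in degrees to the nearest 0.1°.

In the plate carrée (x = Rλ, y = Rφ), meridians are true-scale (h = 1) and parallels are stretched by k = sec φ.
At 27.1°: h = 1.000, k = 1.123; principal scales a = 1.123, b = 1.000.
sin(ω/2) = (a − b)/(a + b) = 0.1233/2.123 = 0.05808, so ω = 2 arcsin(0.05808) ≈ 6.7°.

6.7°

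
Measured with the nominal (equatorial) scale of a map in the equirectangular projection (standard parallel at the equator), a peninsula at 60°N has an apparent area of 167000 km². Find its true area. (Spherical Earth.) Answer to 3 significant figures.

In the plate carrée (x = Rλ, y = Rφ), meridians are true-scale (h = 1) and parallels are stretched by k = sec φ.
Areal scale = h·k = 1 × sec φ; at 60°, h = 1.000, k = 2.000, so h·k = 2.000.
True area = apparent / (areal scale) = 167000 / 2.000 ≈ 83500 km².

83500 km²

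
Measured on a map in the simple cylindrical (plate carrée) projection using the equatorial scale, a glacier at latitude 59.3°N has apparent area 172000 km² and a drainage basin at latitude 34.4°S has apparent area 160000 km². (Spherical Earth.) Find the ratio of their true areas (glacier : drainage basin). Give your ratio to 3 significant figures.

On the plate carrée, areal scale = h·k = 1 × sec φ, so true area = apparent × cos φ.
True area of glacier: 172000 × cos(59.3°) = 172000 × 0.5105 = 87810 km².
True area of drainage basin: 160000 × cos(34.4°) = 160000 × 0.8251 = 132000 km².
Ratio = 87810 / 132000 ≈ 0.665.

0.665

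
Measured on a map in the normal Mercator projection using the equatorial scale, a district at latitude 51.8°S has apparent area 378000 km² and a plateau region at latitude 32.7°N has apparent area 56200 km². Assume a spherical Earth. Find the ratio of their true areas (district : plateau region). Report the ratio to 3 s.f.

Since Mercator area scale is 1/cos²φ, the true area equals the apparent area multiplied by cos²φ.
True area of district: 378000 × cos²(51.8°) = 378000 × 0.3824 = 144600 km².
True area of plateau region: 56200 × cos²(32.7°) = 56200 × 0.7081 = 39800 km².
Ratio = 144600 / 39800 ≈ 3.63.

3.63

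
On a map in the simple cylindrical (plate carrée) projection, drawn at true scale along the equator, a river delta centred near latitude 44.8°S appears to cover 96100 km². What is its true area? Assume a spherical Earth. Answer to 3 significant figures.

In the plate carrée (x = Rλ, y = Rφ), meridians are true-scale (h = 1) and parallels are stretched by k = sec φ.
Areal scale = h·k = 1 × sec φ; at 44.8°, h = 1.000, k = 1.409, so h·k = 1.409.
True area = apparent / (areal scale) = 96100 / 1.409 ≈ 68200 km².

68200 km²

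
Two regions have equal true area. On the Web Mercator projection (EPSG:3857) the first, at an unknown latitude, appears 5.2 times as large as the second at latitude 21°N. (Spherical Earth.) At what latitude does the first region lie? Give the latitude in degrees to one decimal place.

Mercator areal scale is sec²φ, so apparent-area ratio = sec²φ₁ / sec²φ₂ = cos²φ₂ / cos²φ₁.
cos²φ₂ / cos²φ₁ = 5.2  ⇒  cos φ₁ = cos 21° / √5.2 = 0.9336/2.280 = 0.4094.
φ₁ = arccos(0.4094) ≈ 65.8°.

65.8°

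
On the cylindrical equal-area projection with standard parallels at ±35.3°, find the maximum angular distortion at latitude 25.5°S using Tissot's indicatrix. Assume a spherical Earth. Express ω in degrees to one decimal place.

For cylindrical equal-area with standard parallel φ₀, h = cos φ / cos φ₀ and k = cos φ₀ / cos φ, so h·k = 1.
At 25.5°: h = 1.106, k = 0.9042; principal scales a = 1.106, b = 0.9042.
sin(ω/2) = (a − b)/(a + b) = 0.2017/2.010 = 0.1003, so ω = 2 arcsin(0.1003) ≈ 11.5°.

11.5°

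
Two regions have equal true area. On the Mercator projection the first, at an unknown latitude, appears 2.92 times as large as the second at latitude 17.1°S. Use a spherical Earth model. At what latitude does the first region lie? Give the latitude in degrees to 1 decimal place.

56.0°

For equal true areas on Mercator, apparent areas scale as sec²φ, so the ratio is cos²φ₂ / cos²φ₁.
cos²φ₂ / cos²φ₁ = 2.92  ⇒  cos φ₁ = cos 17.1° / √2.92 = 0.9558/1.709 = 0.5593.
φ₁ = arccos(0.5593) ≈ 56.0°.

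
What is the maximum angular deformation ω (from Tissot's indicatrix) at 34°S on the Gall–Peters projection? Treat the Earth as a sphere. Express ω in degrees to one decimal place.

The Gall–Peters projection is cylindrical equal-area with φ₀ = 45°. For cylindrical equal-area with standard parallel φ₀, h = cos φ / cos φ₀ and k = cos φ₀ / cos φ, so h·k = 1.
At 34°: h = 1.172, k = 0.8529; principal scales a = 1.172, b = 0.8529.
sin(ω/2) = (a − b)/(a + b) = 0.3195/2.025 = 0.1578, so ω = 2 arcsin(0.1578) ≈ 18.2°.

18.2°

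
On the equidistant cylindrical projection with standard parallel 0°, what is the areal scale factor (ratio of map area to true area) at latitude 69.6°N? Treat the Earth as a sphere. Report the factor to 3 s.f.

2.87

Plate carrée maps x = Rλ, y = Rφ. The meridian scale is h = 1 and the parallel scale is k = 1/cos φ = sec φ.
Areal scale = h·k = 1 × sec φ; at 69.6°, h = 1.000, k = 2.869, so h·k = 2.869.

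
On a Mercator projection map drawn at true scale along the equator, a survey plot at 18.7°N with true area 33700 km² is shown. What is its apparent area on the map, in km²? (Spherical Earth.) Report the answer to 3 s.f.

37600 km²

Mercator is conformal, so the point scale is isotropic: h = k = sec φ = 1/cos φ.
Areal scale = k² = sec²φ = 1/cos²(18.7°) = 1/0.9472² = 1.115.
Apparent area = 33700 × 1.115 ≈ 37600 km².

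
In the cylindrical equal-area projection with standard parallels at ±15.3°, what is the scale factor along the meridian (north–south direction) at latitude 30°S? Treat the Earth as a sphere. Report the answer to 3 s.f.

0.898

For cylindrical equal-area with standard parallel φ₀, h = cos φ / cos φ₀ and k = cos φ₀ / cos φ, so h·k = 1.
h = cos 30° / cos 15.3° = 0.8660/0.9646 = 0.8978.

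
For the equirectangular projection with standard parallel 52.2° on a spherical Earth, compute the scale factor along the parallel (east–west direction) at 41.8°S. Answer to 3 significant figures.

0.822

The equidistant cylindrical projection with φ₀ = 52.2° has h = 1 (meridians true) and k = cos φ₀ / cos φ along parallels.
k = cos 52.2° / cos 41.8° = 0.6129/0.7455 = 0.8222.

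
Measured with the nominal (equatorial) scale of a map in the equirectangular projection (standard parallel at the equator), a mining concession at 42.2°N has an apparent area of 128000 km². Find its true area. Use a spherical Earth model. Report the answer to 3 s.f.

94800 km²

In the plate carrée (x = Rλ, y = Rφ), meridians are true-scale (h = 1) and parallels are stretched by k = sec φ.
Areal scale = h·k = 1 × sec φ; at 42.2°, h = 1.000, k = 1.350, so h·k = 1.350.
True area = apparent / (areal scale) = 128000 / 1.350 ≈ 94800 km².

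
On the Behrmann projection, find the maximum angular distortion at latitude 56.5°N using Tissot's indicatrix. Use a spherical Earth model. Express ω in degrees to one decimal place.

Behrmann is a cylindrical equal-area projection with standard parallels at ±30°. A cylindrical equal-area projection with standard parallel φ₀ has meridian scale h = cos φ / cos φ₀ and parallel scale k = cos φ₀ / cos φ (so areas are preserved, h·k = 1).
At 56.5°: h = 0.6373, k = 1.569; principal scales a = 1.569, b = 0.6373.
sin(ω/2) = (a − b)/(a + b) = 0.9317/2.206 = 0.4223, so ω = 2 arcsin(0.4223) ≈ 50.0°.

50.0°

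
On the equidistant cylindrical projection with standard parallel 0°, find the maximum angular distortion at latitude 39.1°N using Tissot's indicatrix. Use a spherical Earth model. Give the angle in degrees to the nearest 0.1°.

14.5°

For the equirectangular projection with φ₀ = 0 (plate carrée), h = 1 along meridians and k = sec φ along parallels.
At 39.1°: h = 1.000, k = 1.289; principal scales a = 1.289, b = 1.000.
sin(ω/2) = (a − b)/(a + b) = 0.2886/2.289 = 0.1261, so ω = 2 arcsin(0.1261) ≈ 14.5°.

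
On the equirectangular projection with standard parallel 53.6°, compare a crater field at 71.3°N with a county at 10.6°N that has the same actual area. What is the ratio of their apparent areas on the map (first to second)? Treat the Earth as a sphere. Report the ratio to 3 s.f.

3.07

In the equirectangular projection with standard parallel φ₀ = 53.6° (x = Rλ cos φ₀, y = Rφ), meridians are true-scale (h = 1) and the parallel scale is k = cos φ₀ / cos φ.
Areal scale at 71.3°: h·k = 1.000 × 1.851 = 1.851.
Areal scale at 10.6°: h·k = 1.000 × 0.6037 = 0.6037.
Ratio = 1.851/0.6037 ≈ 3.07.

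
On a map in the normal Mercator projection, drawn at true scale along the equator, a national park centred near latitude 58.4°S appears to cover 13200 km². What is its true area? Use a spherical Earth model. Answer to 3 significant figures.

For Mercator, h = k = sec φ (a conformal cylindrical projection has a single point scale, 1/cos φ).
Areal scale = k² = sec²φ = 1/cos²(58.4°) = 1/0.5240² = 3.642.
True area = apparent / (areal scale) = 13200 / 3.642 ≈ 3620 km².

3620 km²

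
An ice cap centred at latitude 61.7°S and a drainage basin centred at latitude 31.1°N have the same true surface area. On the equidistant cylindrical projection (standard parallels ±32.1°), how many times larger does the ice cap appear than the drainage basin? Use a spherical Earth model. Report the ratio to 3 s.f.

1.81

With standard parallel φ₀ = 32.1°, the equirectangular projection gives x = Rλ cos φ₀, y = Rφ, so h = 1 and k = cos 32.1° / cos φ.
Areal scale at 61.7°: h·k = 1.000 × 1.787 = 1.787.
Areal scale at 31.1°: h·k = 1.000 × 0.9893 = 0.9893.
Ratio = 1.787/0.9893 ≈ 1.81.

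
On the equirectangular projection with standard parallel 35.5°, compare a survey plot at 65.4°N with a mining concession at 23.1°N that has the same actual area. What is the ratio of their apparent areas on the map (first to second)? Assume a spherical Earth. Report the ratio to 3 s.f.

With standard parallel φ₀ = 35.5°, the equirectangular projection gives x = Rλ cos φ₀, y = Rφ, so h = 1 and k = cos 35.5° / cos φ.
Areal scale at 65.4°: h·k = 1.000 × 1.956 = 1.956.
Areal scale at 23.1°: h·k = 1.000 × 0.8851 = 0.8851.
Ratio = 1.956/0.8851 ≈ 2.21.

2.21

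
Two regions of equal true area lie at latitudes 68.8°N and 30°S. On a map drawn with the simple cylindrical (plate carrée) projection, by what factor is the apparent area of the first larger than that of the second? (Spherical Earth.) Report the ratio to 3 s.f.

2.39

Plate carrée maps x = Rλ, y = Rφ. The meridian scale is h = 1 and the parallel scale is k = 1/cos φ = sec φ.
Areal scale at 68.8°: h·k = 1.000 × 2.765 = 2.765.
Areal scale at 30°: h·k = 1.000 × 1.155 = 1.155.
Ratio = 2.765/1.155 ≈ 2.39.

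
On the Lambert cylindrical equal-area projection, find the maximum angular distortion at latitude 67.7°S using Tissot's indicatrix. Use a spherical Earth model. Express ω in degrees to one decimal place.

96.9°

The Lambert cylindrical equal-area projection is the cylindrical equal-area projection with its standard parallel at the equator (φ₀ = 0). For cylindrical equal-area with standard parallel φ₀, h = cos φ / cos φ₀ and k = cos φ₀ / cos φ, so h·k = 1.
At 67.7°: h = 0.3795, k = 2.635; principal scales a = 2.635, b = 0.3795.
sin(ω/2) = (a − b)/(a + b) = 2.256/3.015 = 0.7483, so ω = 2 arcsin(0.7483) ≈ 96.9°.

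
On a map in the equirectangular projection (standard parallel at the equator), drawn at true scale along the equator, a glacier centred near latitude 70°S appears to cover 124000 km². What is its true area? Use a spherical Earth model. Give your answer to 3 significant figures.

Plate carrée maps x = Rλ, y = Rφ. The meridian scale is h = 1 and the parallel scale is k = 1/cos φ = sec φ.
Areal scale = h·k = 1 × sec φ; at 70°, h = 1.000, k = 2.924, so h·k = 2.924.
True area = apparent / (areal scale) = 124000 / 2.924 ≈ 42400 km².

42400 km²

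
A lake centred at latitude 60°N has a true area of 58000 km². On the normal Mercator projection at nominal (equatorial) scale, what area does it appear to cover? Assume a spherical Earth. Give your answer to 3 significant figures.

The Mercator projection is conformal; its linear scale factor is the same in every direction and equals sec φ = 1/cos φ.
Areal scale = k² = sec²φ = 1/cos²(60°) = 1/0.5000² = 4.000.
Apparent area = 58000 × 4.000 ≈ 232000 km².

232000 km²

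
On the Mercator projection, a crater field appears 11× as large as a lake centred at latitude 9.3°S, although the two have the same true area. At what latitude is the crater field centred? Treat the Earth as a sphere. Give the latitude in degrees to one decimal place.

72.7°

On Mercator, (apparent₁)/(apparent₂) = sec²φ₁ / sec²φ₂ when true areas are equal.
cos²φ₂ / cos²φ₁ = 11  ⇒  cos φ₁ = cos 9.3° / √11 = 0.9869/3.317 = 0.2975.
φ₁ = arccos(0.2975) ≈ 72.7°.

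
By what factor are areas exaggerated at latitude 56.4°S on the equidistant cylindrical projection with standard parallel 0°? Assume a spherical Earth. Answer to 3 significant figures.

Plate carrée maps x = Rλ, y = Rφ. The meridian scale is h = 1 and the parallel scale is k = 1/cos φ = sec φ.
Areal scale = h·k = 1 × sec φ; at 56.4°, h = 1.000, k = 1.807, so h·k = 1.807.

1.81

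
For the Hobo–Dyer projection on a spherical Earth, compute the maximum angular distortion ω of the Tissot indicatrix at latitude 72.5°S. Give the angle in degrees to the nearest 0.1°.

97.0°

The Hobo–Dyer projection is cylindrical equal-area with φ₀ = 37.5°. For cylindrical equal-area with standard parallel φ₀, h = cos φ / cos φ₀ and k = cos φ₀ / cos φ, so h·k = 1.
At 72.5°: h = 0.3790, k = 2.638; principal scales a = 2.638, b = 0.3790.
sin(ω/2) = (a − b)/(a + b) = 2.259/3.017 = 0.7488, so ω = 2 arcsin(0.7488) ≈ 97.0°.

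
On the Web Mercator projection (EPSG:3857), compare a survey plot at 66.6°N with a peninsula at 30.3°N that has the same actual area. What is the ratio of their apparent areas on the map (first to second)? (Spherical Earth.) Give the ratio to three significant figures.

Mercator areal scale is sec²φ.
At 66.6°: sec²(66.6°) = 1/0.3971² = 6.340.
At 30.3°: sec²(30.3°) = 1/0.8634² = 1.341.
Ratio = 6.340/1.341 = cos²(30.3°)/cos²(66.6°) ≈ 4.73.

4.73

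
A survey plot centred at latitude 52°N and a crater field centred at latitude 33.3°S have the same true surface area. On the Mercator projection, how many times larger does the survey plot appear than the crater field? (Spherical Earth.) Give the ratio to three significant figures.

1.84

Mercator is conformal with k = sec φ, so areal scale = k² = sec²φ.
At 52°: sec²(52°) = 1/0.6157² = 2.638.
At 33.3°: sec²(33.3°) = 1/0.8358² = 1.431.
Ratio = 2.638/1.431 = cos²(33.3°)/cos²(52°) ≈ 1.84.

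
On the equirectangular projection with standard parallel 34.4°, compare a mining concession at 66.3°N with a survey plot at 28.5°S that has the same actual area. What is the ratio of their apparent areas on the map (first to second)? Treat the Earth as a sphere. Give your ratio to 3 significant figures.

2.19

In the equirectangular projection with standard parallel φ₀ = 34.4° (x = Rλ cos φ₀, y = Rφ), meridians are true-scale (h = 1) and the parallel scale is k = cos φ₀ / cos φ.
Areal scale at 66.3°: h·k = 1.000 × 2.053 = 2.053.
Areal scale at 28.5°: h·k = 1.000 × 0.9389 = 0.9389.
Ratio = 2.053/0.9389 ≈ 2.19.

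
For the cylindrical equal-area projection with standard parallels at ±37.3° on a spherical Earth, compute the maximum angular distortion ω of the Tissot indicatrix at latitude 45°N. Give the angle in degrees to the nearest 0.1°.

13.5°

For cylindrical equal-area with standard parallel φ₀, h = cos φ / cos φ₀ and k = cos φ₀ / cos φ, so h·k = 1.
At 45°: h = 0.8889, k = 1.125; principal scales a = 1.125, b = 0.8889.
sin(ω/2) = (a − b)/(a + b) = 0.2361/2.014 = 0.1172, so ω = 2 arcsin(0.1172) ≈ 13.5°.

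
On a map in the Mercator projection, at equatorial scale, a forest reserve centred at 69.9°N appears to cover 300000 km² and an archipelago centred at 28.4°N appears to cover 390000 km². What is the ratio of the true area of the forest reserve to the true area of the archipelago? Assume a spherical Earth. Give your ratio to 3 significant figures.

Mercator's areal exaggeration is sec²φ; hence true area = (apparent area) · cos²φ.
True area of forest reserve: 300000 × cos²(69.9°) = 300000 × 0.1181 = 35430 km².
True area of archipelago: 390000 × cos²(28.4°) = 390000 × 0.7738 = 301800 km².
Ratio = 35430 / 301800 ≈ 0.117.

0.117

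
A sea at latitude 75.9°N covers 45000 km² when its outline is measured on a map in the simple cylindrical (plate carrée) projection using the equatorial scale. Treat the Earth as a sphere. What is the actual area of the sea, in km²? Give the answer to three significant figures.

In the plate carrée (x = Rλ, y = Rφ), meridians are true-scale (h = 1) and parallels are stretched by k = sec φ.
Areal scale = h·k = 1 × sec φ; at 75.9°, h = 1.000, k = 4.105, so h·k = 4.105.
True area = apparent / (areal scale) = 45000 / 4.105 ≈ 11000 km².

11000 km²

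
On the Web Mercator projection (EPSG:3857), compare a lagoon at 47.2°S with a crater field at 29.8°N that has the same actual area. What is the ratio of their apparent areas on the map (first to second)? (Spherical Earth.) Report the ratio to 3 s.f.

Mercator is conformal with k = sec φ, so areal scale = k² = sec²φ.
At 47.2°: sec²(47.2°) = 1/0.6794² = 2.166.
At 29.8°: sec²(29.8°) = 1/0.8678² = 1.328.
Ratio = 2.166/1.328 = cos²(29.8°)/cos²(47.2°) ≈ 1.63.

1.63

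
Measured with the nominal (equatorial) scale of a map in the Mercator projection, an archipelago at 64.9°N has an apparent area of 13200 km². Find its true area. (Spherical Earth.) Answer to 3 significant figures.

For Mercator, h = k = sec φ (a conformal cylindrical projection has a single point scale, 1/cos φ).
Areal scale = k² = sec²φ = 1/cos²(64.9°) = 1/0.4242² = 5.557.
True area = apparent / (areal scale) = 13200 / 5.557 ≈ 2380 km².

2380 km²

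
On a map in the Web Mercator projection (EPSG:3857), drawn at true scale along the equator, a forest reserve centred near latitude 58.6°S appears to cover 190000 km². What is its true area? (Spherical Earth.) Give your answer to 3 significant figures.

51600 km²

For Mercator, h = k = sec φ (a conformal cylindrical projection has a single point scale, 1/cos φ).
Areal scale = k² = sec²φ = 1/cos²(58.6°) = 1/0.5210² = 3.684.
True area = apparent / (areal scale) = 190000 / 3.684 ≈ 51600 km².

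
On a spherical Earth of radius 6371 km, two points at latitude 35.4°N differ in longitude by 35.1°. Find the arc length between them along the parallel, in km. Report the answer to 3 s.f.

3180 km

Arc length along a parallel = R cos φ · Δλ (with Δλ in radians).
= 6371 × cos 35.4° × (35.1° × π/180) = 6371 × 0.8151 × 0.6126 ≈ 3180 km.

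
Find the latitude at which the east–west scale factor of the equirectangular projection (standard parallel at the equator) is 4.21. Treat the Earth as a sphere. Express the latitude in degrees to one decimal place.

76.3°

Plate carrée: h = 1, k = sec φ along parallels.
sec φ = 4.21  ⇒  cos φ = 0.2375  ⇒  φ ≈ 76.3°.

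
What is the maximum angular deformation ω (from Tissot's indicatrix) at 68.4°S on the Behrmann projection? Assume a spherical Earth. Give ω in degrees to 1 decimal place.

The Behrmann projection is cylindrical equal-area with φ₀ = 30°. A cylindrical equal-area projection with standard parallel φ₀ has meridian scale h = cos φ / cos φ₀ and parallel scale k = cos φ₀ / cos φ (so areas are preserved, h·k = 1).
At 68.4°: h = 0.4251, k = 2.353; principal scales a = 2.353, b = 0.4251.
sin(ω/2) = (a − b)/(a + b) = 1.927/2.778 = 0.6939, so ω = 2 arcsin(0.6939) ≈ 87.9°.

87.9°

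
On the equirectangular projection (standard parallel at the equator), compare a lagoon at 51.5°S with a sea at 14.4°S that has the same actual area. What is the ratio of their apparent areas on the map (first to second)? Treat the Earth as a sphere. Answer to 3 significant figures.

1.56

Plate carrée maps x = Rλ, y = Rφ. The meridian scale is h = 1 and the parallel scale is k = 1/cos φ = sec φ.
Areal scale at 51.5°: h·k = 1.000 × 1.606 = 1.606.
Areal scale at 14.4°: h·k = 1.000 × 1.032 = 1.032.
Ratio = 1.606/1.032 ≈ 1.56.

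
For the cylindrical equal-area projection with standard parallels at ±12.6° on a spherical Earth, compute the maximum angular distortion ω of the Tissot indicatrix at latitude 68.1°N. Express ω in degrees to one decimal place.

For cylindrical equal-area with standard parallel φ₀, h = cos φ / cos φ₀ and k = cos φ₀ / cos φ, so h·k = 1.
At 68.1°: h = 0.3822, k = 2.616; principal scales a = 2.616, b = 0.3822.
sin(ω/2) = (a − b)/(a + b) = 2.234/2.999 = 0.7451, so ω = 2 arcsin(0.7451) ≈ 96.3°.

96.3°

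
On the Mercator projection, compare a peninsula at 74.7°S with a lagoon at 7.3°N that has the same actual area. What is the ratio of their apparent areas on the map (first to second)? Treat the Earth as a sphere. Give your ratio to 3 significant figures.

On Mercator, area is exaggerated by sec²φ = 1/cos²φ.
At 74.7°: sec²(74.7°) = 1/0.2639² = 14.36.
At 7.3°: sec²(7.3°) = 1/0.9919² = 1.016.
Ratio = 14.36/1.016 = cos²(7.3°)/cos²(74.7°) ≈ 14.1.

14.1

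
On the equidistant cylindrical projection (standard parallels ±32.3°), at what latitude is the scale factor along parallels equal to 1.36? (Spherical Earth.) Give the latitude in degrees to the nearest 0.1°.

The equidistant cylindrical projection with φ₀ = 32.3° has h = 1 (meridians true) and k = cos φ₀ / cos φ along parallels.
k = cos φ₀ / cos φ = 1.36  ⇒  cos φ = cos 32.3° / 1.36 = 0.6215.
φ = arccos(0.6215) ≈ 51.6°.

51.6°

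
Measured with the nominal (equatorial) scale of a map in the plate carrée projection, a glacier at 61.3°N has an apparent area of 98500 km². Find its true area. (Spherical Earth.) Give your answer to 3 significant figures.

47300 km²

For the equirectangular projection with φ₀ = 0 (plate carrée), h = 1 along meridians and k = sec φ along parallels.
Areal scale = h·k = 1 × sec φ; at 61.3°, h = 1.000, k = 2.082, so h·k = 2.082.
True area = apparent / (areal scale) = 98500 / 2.082 ≈ 47300 km².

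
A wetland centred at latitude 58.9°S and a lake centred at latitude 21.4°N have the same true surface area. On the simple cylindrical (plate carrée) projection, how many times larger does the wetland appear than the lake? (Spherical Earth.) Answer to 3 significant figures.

In the plate carrée (x = Rλ, y = Rφ), meridians are true-scale (h = 1) and parallels are stretched by k = sec φ.
Areal scale at 58.9°: h·k = 1.000 × 1.936 = 1.936.
Areal scale at 21.4°: h·k = 1.000 × 1.074 = 1.074.
Ratio = 1.936/1.074 ≈ 1.80.

1.80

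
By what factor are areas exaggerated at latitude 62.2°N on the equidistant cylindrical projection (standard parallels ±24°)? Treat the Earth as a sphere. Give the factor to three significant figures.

1.96

The equidistant cylindrical projection with φ₀ = 24° has h = 1 (meridians true) and k = cos φ₀ / cos φ along parallels.
Areal scale = h·k = 1 × cos φ₀ / cos φ; at 62.2°, h = 1.000, k = 1.959, so h·k = 1.959.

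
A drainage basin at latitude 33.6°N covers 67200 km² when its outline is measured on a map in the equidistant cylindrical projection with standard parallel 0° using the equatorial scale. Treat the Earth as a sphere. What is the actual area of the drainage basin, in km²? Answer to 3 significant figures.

56000 km²

In the plate carrée (x = Rλ, y = Rφ), meridians are true-scale (h = 1) and parallels are stretched by k = sec φ.
Areal scale = h·k = 1 × sec φ; at 33.6°, h = 1.000, k = 1.201, so h·k = 1.201.
True area = apparent / (areal scale) = 67200 / 1.201 ≈ 56000 km².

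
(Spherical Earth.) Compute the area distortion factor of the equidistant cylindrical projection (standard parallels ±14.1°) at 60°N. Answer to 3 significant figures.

1.94

In the equirectangular projection with standard parallel φ₀ = 14.1° (x = Rλ cos φ₀, y = Rφ), meridians are true-scale (h = 1) and the parallel scale is k = cos φ₀ / cos φ.
Areal scale = h·k = 1 × cos φ₀ / cos φ; at 60°, h = 1.000, k = 1.940, so h·k = 1.940.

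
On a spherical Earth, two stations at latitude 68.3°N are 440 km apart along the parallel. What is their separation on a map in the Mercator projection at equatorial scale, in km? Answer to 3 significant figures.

1190 km

Mercator is conformal, so the point scale is isotropic: h = k = sec φ = 1/cos φ.
Along the parallel, k = sec 68.3° = 1/0.3697 = 2.705.
Map distance = 440 × 2.705 ≈ 1190 km.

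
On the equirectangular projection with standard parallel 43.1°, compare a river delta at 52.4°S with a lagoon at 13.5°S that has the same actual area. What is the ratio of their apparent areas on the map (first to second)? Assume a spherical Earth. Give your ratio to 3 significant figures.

In the equirectangular projection with standard parallel φ₀ = 43.1° (x = Rλ cos φ₀, y = Rφ), meridians are true-scale (h = 1) and the parallel scale is k = cos φ₀ / cos φ.
Areal scale at 52.4°: h·k = 1.000 × 1.197 = 1.197.
Areal scale at 13.5°: h·k = 1.000 × 0.7509 = 0.7509.
Ratio = 1.197/0.7509 ≈ 1.59.

1.59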